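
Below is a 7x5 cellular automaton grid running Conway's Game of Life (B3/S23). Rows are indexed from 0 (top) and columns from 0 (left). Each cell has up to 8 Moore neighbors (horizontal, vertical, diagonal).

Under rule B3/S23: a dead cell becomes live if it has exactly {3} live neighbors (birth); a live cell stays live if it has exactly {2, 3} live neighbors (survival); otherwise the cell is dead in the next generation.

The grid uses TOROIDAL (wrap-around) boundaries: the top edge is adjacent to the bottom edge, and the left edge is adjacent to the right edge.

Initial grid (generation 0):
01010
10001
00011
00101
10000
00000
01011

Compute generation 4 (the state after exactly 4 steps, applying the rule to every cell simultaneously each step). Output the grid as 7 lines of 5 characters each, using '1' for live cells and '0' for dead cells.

Simulating step by step:
Generation 0 (given above): 12 live cells
Generation 1: 11 live cells
01010
10100
00000
10001
00000
10001
10011
Generation 2: 12 live cells
01010
01100
11001
00000
00000
10010
01110
Generation 3: 14 live cells
10010
00011
11100
10000
00000
01011
11010
Generation 4: 16 live cells
(generation 4 grid is the final answer)

Answer: 11010
00010
11110
10000
10001
01011
01010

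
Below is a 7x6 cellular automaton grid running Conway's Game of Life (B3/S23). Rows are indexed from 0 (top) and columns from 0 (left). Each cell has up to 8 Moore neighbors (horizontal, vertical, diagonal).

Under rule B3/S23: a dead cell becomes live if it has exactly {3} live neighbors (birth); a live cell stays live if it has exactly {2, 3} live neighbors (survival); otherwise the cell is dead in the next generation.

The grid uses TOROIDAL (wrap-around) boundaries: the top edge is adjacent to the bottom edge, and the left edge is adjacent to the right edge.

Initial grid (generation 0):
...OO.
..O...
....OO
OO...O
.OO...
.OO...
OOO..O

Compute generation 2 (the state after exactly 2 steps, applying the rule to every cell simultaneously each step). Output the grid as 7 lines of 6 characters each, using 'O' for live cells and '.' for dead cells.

Answer: ...O..
...O..
.OOO..
.OOOOO
..OOO.
....OO
O.....

Derivation:
Simulating step by step:
Generation 0 (given above): 16 live cells
Generation 1: 16 live cells
O..OOO
.....O
.O..OO
.OO.OO
......
...O..
O...OO
Generation 2: 16 live cells
(generation 2 grid is the final answer)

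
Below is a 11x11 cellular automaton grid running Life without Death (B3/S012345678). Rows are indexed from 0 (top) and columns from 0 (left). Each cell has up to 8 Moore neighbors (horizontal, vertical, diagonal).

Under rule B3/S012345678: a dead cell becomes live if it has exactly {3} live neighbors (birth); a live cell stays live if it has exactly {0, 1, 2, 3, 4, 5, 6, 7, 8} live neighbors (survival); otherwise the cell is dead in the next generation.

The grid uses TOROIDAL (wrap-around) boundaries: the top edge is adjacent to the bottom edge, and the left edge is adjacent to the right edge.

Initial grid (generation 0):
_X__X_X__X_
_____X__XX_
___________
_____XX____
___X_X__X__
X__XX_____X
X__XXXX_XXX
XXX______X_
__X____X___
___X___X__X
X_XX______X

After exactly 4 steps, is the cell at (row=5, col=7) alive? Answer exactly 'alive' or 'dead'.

Answer: alive

Derivation:
Simulating step by step:
Generation 0 (given above): 37 live cells
Generation 1: 63 live cells
XXXXXXX_XX_
_____X__XX_
_____XX____
____XXX____
___X_XX_X__
X_XXX_XXX_X
X__XXXX_XXX
XXX_XXXX_X_
X_XX___XX_X
XX_X___X__X
XXXXX____XX
Generation 2: 75 live cells
XXXXXXXXXX_
_XXX_X__XXX
_____XXX___
____XXX____
__XX_XX_XX_
XXXXX_XXX_X
X__XXXX_XXX
XXX_XXXX_X_
X_XX_X_XX_X
XX_X___X__X
XXXXX_XX_XX
Generation 3: 84 live cells
XXXXXXXXXX_
_XXX_X__XXX
__XX_XXXXX_
___XXXX_X__
X_XX_XX_XXX
XXXXX_XXX_X
X__XXXX_XXX
XXX_XXXX_X_
X_XX_X_XX_X
XX_X_X_X__X
XXXXX_XX_XX
Generation 4: 87 live cells
XXXXXXXXXX_
_XXX_X__XXX
_XXX_XXXXXX
_X_XXXX_X__
X_XX_XX_XXX
XXXXX_XXX_X
X__XXXX_XXX
XXX_XXXX_X_
X_XX_X_XX_X
XX_X_X_X__X
XXXXX_XX_XX

Cell (5,7) at generation 4: 1 -> alive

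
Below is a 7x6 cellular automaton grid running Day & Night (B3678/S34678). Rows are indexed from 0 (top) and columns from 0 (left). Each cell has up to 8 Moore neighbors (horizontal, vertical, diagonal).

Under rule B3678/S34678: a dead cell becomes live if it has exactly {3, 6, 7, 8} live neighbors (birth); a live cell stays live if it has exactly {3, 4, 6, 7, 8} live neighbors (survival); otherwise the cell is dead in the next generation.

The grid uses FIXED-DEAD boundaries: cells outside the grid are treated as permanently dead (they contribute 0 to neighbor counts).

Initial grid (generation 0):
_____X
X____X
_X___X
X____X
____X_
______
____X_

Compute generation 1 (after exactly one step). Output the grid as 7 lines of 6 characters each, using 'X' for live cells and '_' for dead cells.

Simulating step by step:
Generation 0 (given above): 9 live cells
Generation 1: 4 live cells
(generation 1 grid is the final answer)

Answer: ______
____X_
X___X_
____X_
______
______
______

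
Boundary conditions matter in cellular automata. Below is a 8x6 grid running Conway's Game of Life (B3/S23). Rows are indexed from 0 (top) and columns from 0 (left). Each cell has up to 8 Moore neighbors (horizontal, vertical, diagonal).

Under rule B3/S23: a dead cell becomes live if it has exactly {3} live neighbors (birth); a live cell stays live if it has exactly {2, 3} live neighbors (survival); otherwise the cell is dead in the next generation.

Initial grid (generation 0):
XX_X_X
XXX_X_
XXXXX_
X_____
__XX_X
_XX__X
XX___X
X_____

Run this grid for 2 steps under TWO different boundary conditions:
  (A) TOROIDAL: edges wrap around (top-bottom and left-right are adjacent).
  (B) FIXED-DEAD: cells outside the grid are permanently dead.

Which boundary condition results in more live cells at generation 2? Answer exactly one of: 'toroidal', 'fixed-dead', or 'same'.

Answer: toroidal

Derivation:
Under TOROIDAL boundary, generation 2:
___XX_
___XX_
______
______
X_XX_X
X____X
__X__X
__X_XX
Population = 15

Under FIXED-DEAD boundary, generation 2:
____X_
___X_X
______
____X_
_XXXX_
______
X_X___
XX____
Population = 12

Comparison: toroidal=15, fixed-dead=12 -> toroidal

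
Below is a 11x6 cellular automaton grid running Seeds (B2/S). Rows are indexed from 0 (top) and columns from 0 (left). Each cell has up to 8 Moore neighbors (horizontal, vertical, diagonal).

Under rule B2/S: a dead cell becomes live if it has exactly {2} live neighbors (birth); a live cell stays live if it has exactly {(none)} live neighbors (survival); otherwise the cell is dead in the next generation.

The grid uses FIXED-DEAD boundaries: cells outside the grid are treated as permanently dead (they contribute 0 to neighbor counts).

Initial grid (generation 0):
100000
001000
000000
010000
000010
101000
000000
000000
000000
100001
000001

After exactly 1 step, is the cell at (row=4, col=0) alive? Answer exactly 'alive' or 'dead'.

Answer: alive

Derivation:
Simulating step by step:
Generation 0 (given above): 9 live cells
Generation 1: 12 live cells
010000
010000
011000
000000
101100
010100
010000
000000
000000
000010
000010

Cell (4,0) at generation 1: 1 -> alive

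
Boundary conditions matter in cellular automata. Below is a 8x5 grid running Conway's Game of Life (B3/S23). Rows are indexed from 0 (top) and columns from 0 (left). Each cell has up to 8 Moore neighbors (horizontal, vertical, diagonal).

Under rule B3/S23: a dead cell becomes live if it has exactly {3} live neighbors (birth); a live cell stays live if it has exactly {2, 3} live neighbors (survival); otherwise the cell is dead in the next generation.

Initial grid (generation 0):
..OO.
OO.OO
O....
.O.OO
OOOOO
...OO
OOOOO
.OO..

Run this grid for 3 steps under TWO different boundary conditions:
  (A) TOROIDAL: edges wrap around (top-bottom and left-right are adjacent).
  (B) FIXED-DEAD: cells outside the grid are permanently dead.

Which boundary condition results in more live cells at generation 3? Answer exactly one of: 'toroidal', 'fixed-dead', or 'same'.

Under TOROIDAL boundary, generation 3:
.....
.....
.....
.....
.....
.....
.....
.....
Population = 0

Under FIXED-DEAD boundary, generation 3:
OO...
..O.O
..OOO
OOO..
.....
.....
.....
.....
Population = 10

Comparison: toroidal=0, fixed-dead=10 -> fixed-dead

Answer: fixed-dead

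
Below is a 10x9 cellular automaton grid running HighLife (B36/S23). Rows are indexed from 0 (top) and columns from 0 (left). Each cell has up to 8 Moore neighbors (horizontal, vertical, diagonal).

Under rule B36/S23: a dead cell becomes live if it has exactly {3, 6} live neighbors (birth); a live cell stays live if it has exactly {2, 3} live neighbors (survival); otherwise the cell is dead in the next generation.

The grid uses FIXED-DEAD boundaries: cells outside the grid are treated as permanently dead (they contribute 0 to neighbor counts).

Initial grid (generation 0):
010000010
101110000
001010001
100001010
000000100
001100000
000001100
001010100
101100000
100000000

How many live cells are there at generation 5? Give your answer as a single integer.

Simulating step by step:
Generation 0 (given above): 24 live cells
Generation 1: 25 live cells
011100000
001010000
001011000
000001110
000000100
000001100
001011100
011010100
001100000
010000000
Generation 2: 21 live cells
011100000
000111000
000010000
000010010
000000000
000010010
011010010
010110100
000100000
001000000
Generation 3: 14 live cells
001100000
000001000
000000000
000000000
000000000
000100000
011010110
010011000
000110000
000000000
Generation 4: 11 live cells
000000000
000000000
000000000
000000000
000000000
001100000
011010100
010000100
000111000
000000000
Generation 5: 10 live cells
000000000
000000000
000000000
000000000
000000000
011100000
010001000
010000100
000011000
000010000
Population at generation 5: 10

Answer: 10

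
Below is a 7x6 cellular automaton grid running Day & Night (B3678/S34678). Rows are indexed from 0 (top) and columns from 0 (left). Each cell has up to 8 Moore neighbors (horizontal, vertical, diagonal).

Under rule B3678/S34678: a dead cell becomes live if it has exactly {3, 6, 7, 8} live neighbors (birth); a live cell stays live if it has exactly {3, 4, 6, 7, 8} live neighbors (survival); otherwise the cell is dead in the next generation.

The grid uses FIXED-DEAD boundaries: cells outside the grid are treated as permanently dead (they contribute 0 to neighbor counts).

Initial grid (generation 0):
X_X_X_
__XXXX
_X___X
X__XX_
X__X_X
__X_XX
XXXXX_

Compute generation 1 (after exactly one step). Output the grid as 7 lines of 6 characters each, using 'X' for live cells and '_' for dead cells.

Simulating step by step:
Generation 0 (given above): 23 live cells
Generation 1: 27 live cells
(generation 1 grid is the final answer)

Answer: _X__XX
__XXXX
____XX
_XX_XX
_XXXXX
X_XX_X
_XXXXX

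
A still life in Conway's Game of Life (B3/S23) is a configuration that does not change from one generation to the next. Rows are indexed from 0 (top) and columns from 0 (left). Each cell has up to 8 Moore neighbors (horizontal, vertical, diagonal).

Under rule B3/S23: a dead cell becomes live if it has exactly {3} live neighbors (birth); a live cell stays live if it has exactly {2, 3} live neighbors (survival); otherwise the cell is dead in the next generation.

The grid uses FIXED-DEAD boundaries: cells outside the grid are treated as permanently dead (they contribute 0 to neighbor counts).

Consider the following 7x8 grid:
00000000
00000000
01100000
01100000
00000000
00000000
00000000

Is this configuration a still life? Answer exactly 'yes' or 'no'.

Answer: yes

Derivation:
Compute generation 1 and compare to generation 0 (given above):
Generation 1:
00000000
00000000
01100000
01100000
00000000
00000000
00000000
The grids are IDENTICAL -> still life.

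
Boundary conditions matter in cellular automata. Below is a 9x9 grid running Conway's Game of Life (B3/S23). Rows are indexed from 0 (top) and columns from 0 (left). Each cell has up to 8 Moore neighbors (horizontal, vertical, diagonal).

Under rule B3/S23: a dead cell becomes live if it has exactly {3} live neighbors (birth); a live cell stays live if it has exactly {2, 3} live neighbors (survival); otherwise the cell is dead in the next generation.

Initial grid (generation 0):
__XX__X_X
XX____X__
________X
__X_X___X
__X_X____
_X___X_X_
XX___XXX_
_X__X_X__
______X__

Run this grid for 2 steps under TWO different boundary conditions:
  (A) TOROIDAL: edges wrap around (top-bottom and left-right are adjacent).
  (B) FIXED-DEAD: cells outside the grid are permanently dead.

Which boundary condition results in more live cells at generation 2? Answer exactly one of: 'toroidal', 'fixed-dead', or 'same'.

Answer: toroidal

Derivation:
Under TOROIDAL boundary, generation 2:
_____XXXX
______X__
_XX____XX
XXX______
__X_XXX_X
_______X_
____XXXX_
_______X_
___X_XX__
Population = 26

Under FIXED-DEAD boundary, generation 2:
_XX______
X________
_XX______
_XX______
X_X_XXX__
_________
____XXX__
X_X______
_________
Population = 17

Comparison: toroidal=26, fixed-dead=17 -> toroidal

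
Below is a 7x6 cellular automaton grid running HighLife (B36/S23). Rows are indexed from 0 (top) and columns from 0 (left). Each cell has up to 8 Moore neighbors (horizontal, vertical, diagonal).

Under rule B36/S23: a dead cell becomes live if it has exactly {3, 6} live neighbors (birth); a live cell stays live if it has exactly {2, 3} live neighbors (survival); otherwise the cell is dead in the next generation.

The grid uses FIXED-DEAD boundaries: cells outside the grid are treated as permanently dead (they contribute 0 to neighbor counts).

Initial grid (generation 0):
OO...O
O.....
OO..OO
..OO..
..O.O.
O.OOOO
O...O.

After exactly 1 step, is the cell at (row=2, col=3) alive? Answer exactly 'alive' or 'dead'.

Answer: alive

Derivation:
Simulating step by step:
Generation 0 (given above): 19 live cells
Generation 1: 17 live cells
OO....
....OO
OOOOO.
..O..O
.....O
..O..O
.O..OO

Cell (2,3) at generation 1: 1 -> alive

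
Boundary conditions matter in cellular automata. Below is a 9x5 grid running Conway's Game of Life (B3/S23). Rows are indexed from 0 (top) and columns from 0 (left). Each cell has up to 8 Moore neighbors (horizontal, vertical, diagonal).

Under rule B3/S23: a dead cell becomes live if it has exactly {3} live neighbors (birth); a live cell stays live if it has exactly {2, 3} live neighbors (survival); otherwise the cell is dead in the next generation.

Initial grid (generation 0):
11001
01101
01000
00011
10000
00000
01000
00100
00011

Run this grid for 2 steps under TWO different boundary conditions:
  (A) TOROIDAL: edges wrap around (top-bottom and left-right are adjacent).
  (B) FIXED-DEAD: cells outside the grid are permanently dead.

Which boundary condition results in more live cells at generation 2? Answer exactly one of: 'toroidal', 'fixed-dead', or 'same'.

Under TOROIDAL boundary, generation 2:
01000
01111
01100
00011
10001
00000
00000
01001
11001
Population = 16

Under FIXED-DEAD boundary, generation 2:
01010
10001
00110
00000
00000
00000
00000
00110
00110
Population = 10

Comparison: toroidal=16, fixed-dead=10 -> toroidal

Answer: toroidal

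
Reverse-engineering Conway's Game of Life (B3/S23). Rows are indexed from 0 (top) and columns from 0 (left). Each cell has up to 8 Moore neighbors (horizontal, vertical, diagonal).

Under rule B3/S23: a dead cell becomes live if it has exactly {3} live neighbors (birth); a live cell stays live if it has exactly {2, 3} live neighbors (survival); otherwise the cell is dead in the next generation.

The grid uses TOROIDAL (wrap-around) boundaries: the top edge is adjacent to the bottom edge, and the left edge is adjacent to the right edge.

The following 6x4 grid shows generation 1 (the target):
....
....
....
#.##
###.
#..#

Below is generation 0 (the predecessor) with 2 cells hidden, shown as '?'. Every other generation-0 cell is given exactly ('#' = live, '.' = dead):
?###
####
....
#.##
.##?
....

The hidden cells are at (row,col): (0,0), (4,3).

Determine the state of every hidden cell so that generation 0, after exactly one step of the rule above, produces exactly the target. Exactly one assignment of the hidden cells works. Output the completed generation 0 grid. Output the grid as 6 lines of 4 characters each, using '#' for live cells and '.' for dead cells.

Hidden generation-0 cells (in order): (0,0), (4,3).
A hidden cell only influences target cells in its own 3x3 neighborhood. Try each of the 2^2 = 4 assignments, step the completed generation 0 forward once under B3/S23, and compare with the target:
  (0,0)=. (4,3)=. -> step reproduces the target at every cell -> ACCEPT
  (0,0)=. (4,3)=# -> step gives (3,2)='.' but target has '#' -> reject
  (0,0)=# (4,3)=. -> step gives (5,0)='.' but target has '#' -> reject
  (0,0)=# (4,3)=# -> step gives (3,2)='.' but target has '#' -> reject
Unique solution: (0,0)=dead, (4,3)=dead.
Check: live-neighbor counts of every cell in the completed generation 0:
5454
4454
5556
2433
3334
3453
Applying B3/S23 to generation 0 with these counts gives:
....
....
....
#.##
###.
#..#
which matches the target exactly.

Answer: .###
####
....
#.##
.##.
....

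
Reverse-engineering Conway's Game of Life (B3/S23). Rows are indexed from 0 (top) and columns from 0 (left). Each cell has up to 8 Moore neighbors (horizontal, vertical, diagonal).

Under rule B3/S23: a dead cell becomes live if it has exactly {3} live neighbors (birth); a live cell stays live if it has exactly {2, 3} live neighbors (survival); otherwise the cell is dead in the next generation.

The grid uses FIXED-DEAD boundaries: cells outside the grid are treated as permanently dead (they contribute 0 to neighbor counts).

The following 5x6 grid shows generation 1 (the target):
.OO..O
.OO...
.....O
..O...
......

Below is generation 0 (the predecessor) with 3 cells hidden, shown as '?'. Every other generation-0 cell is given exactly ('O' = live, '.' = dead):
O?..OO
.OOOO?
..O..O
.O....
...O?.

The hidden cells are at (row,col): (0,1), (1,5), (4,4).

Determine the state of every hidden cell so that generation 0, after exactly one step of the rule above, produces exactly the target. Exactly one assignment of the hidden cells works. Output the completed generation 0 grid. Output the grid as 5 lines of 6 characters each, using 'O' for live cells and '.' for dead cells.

Answer: O...OO
.OOOOO
..O..O
.O....
...O..

Derivation:
Hidden generation-0 cells (in order): (0,1), (1,5), (4,4).
A hidden cell only influences target cells in its own 3x3 neighborhood. Try each of the 2^3 = 8 assignments, step the completed generation 0 forward once under B3/S23, and compare with the target:
  (0,1)=. (1,5)=. (4,4)=. -> step gives (0,4)='O' but target has '.' -> reject
  (0,1)=. (1,5)=. (4,4)=O -> step gives (0,4)='O' but target has '.' -> reject
  (0,1)=. (1,5)=O (4,4)=. -> step reproduces the target at every cell -> ACCEPT
  (0,1)=. (1,5)=O (4,4)=O -> step gives (3,3)='O' but target has '.' -> reject
  (0,1)=O (1,5)=. (4,4)=. -> step gives (0,0)='O' but target has '.' -> reject
  (0,1)=O (1,5)=. (4,4)=O -> step gives (0,0)='O' but target has '.' -> reject
  (0,1)=O (1,5)=O (4,4)=. -> step gives (0,0)='O' but target has '.' -> reject
  (0,1)=O (1,5)=O (4,4)=O -> step gives (0,0)='O' but target has '.' -> reject
Unique solution: (0,1)=dead, (1,5)=live, (4,4)=dead.
Check: live-neighbor counts of every cell in the completed generation 0:
133443
233454
244442
113221
112010
Applying B3/S23 to generation 0 with these counts gives:
.OO..O
.OO...
.....O
..O...
......
which matches the target exactly.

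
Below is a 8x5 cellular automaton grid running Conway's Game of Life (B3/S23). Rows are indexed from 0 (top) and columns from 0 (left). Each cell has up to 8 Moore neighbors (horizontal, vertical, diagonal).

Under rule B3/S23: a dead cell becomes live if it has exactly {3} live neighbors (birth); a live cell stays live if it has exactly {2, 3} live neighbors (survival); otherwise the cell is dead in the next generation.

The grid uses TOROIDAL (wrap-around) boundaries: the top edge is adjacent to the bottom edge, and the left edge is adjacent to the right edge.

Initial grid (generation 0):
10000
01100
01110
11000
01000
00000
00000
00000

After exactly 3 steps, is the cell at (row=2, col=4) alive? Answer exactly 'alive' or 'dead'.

Answer: alive

Derivation:
Simulating step by step:
Generation 0 (given above): 9 live cells
Generation 1: 7 live cells
01000
10010
00010
10000
11000
00000
00000
00000
Generation 2: 7 live cells
00000
00101
00000
11001
11000
00000
00000
00000
Generation 3: 7 live cells
00000
00000
01011
01001
01001
00000
00000
00000

Cell (2,4) at generation 3: 1 -> alive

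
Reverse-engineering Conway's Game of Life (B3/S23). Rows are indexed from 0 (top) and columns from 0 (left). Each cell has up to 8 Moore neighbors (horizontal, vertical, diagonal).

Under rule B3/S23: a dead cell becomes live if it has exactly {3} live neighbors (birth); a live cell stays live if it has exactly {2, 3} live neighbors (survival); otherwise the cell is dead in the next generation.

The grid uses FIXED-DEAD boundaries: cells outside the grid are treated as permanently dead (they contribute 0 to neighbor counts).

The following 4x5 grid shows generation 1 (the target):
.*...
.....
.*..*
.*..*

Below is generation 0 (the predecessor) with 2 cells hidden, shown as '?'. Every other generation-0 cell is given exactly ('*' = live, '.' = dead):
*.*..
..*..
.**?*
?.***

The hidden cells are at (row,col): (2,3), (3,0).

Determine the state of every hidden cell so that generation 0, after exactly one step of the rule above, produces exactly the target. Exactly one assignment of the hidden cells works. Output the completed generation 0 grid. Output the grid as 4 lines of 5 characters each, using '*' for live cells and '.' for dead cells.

Answer: *.*..
..*..
.****
..***

Derivation:
Hidden generation-0 cells (in order): (2,3), (3,0).
A hidden cell only influences target cells in its own 3x3 neighborhood. Try each of the 2^2 = 4 assignments, step the completed generation 0 forward once under B3/S23, and compare with the target:
  (2,3)=. (3,0)=. -> step gives (1,2)='*' but target has '.' -> reject
  (2,3)=. (3,0)=* -> step gives (1,2)='*' but target has '.' -> reject
  (2,3)=* (3,0)=. -> step reproduces the target at every cell -> ACCEPT
  (2,3)=* (3,0)=* -> step gives (2,1)='.' but target has '*' -> reject
Unique solution: (2,3)=live, (3,0)=dead.
Check: live-neighbor counts of every cell in the completed generation 0:
03120
25452
13563
13453
Applying B3/S23 to generation 0 with these counts gives:
.*...
.....
.*..*
.*..*
which matches the target exactly.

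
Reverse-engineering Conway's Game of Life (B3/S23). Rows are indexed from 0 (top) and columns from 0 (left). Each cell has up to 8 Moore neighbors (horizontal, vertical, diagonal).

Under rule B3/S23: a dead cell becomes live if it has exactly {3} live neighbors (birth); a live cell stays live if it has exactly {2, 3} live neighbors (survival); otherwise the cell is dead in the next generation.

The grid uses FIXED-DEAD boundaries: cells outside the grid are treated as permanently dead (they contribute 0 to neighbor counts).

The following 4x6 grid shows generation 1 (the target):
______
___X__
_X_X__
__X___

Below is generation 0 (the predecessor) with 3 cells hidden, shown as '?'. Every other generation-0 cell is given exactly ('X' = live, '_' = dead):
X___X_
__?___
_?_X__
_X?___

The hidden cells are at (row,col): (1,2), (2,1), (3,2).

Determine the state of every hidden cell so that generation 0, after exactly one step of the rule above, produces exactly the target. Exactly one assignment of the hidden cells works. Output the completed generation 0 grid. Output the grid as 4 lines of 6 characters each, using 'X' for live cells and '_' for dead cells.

Answer: X___X_
__X___
___X__
_XX___

Derivation:
Hidden generation-0 cells (in order): (1,2), (2,1), (3,2).
A hidden cell only influences target cells in its own 3x3 neighborhood. Try each of the 2^3 = 8 assignments, step the completed generation 0 forward once under B3/S23, and compare with the target:
  (1,2)=_ (2,1)=_ (3,2)=_ -> step gives (1,3)='_' but target has 'X' -> reject
  (1,2)=_ (2,1)=_ (3,2)=X -> step gives (1,3)='_' but target has 'X' -> reject
  (1,2)=_ (2,1)=X (3,2)=_ -> step gives (1,3)='_' but target has 'X' -> reject
  (1,2)=_ (2,1)=X (3,2)=X -> step gives (1,3)='_' but target has 'X' -> reject
  (1,2)=X (2,1)=_ (3,2)=_ -> step gives (2,1)='_' but target has 'X' -> reject
  (1,2)=X (2,1)=_ (3,2)=X -> step reproduces the target at every cell -> ACCEPT
  (1,2)=X (2,1)=X (3,2)=_ -> step gives (1,1)='X' but target has '_' -> reject
  (1,2)=X (2,1)=X (3,2)=X -> step gives (1,1)='X' but target has '_' -> reject
Unique solution: (1,2)=live, (2,1)=dead, (3,2)=live.
Check: live-neighbor counts of every cell in the completed generation 0:
021201
121321
134210
112210
Applying B3/S23 to generation 0 with these counts gives:
______
___X__
_X_X__
__X___
which matches the target exactly.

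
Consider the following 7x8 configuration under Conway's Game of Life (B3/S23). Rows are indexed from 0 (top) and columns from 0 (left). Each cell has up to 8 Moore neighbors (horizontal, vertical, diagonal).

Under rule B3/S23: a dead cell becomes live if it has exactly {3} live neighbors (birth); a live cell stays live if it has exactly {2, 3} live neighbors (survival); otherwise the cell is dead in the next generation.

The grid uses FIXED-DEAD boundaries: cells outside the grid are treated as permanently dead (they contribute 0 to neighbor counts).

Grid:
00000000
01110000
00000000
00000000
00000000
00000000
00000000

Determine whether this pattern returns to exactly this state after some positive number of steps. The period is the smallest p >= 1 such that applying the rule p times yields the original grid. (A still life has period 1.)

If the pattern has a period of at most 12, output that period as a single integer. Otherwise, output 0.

Simulating and comparing each generation to the original:
Gen 0 (original, given above): 3 live cells
Gen 1: 3 live cells, differs from original
Gen 2: 3 live cells, MATCHES original -> period = 2

Answer: 2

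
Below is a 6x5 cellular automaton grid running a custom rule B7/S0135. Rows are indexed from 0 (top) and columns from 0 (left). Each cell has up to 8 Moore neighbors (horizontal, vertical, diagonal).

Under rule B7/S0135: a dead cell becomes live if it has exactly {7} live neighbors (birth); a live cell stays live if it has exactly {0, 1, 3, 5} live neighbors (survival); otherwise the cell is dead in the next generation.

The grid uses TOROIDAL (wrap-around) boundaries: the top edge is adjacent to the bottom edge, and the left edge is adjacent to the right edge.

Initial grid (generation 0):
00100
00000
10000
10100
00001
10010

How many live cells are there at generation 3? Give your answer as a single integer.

Simulating step by step:
Generation 0 (given above): 7 live cells
Generation 1: 5 live cells
00100
00000
10000
00100
00001
10000
Generation 2: 5 live cells
00100
00000
10000
00100
00001
10000
Generation 3: 5 live cells
00100
00000
10000
00100
00001
10000
Population at generation 3: 5

Answer: 5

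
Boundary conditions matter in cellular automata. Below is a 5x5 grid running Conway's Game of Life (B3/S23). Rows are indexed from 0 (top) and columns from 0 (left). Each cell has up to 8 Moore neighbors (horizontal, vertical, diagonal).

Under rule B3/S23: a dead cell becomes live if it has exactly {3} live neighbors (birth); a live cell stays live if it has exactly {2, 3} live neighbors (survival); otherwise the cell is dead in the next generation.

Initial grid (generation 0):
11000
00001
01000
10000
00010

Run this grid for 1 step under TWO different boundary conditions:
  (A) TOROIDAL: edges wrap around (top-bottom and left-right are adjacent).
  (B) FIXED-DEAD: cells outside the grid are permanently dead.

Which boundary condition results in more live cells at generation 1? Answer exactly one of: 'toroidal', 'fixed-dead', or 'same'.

Answer: toroidal

Derivation:
Under TOROIDAL boundary, generation 1:
10001
01000
10000
00000
11001
Population = 7

Under FIXED-DEAD boundary, generation 1:
00000
11000
00000
00000
00000
Population = 2

Comparison: toroidal=7, fixed-dead=2 -> toroidal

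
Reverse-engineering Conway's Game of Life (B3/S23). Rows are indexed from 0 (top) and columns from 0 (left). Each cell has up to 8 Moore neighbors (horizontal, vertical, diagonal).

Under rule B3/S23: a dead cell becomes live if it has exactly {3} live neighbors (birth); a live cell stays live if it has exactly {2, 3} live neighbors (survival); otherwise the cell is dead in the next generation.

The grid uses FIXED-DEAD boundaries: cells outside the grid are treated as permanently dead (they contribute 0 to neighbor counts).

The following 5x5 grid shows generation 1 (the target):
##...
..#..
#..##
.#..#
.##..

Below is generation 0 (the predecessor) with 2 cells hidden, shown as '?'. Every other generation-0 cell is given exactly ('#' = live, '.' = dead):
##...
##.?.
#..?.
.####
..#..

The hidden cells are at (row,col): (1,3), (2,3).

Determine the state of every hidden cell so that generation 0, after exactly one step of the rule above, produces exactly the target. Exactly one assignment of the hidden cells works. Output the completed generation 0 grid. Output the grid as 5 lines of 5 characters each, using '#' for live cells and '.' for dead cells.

Answer: ##...
##...
#..#.
.####
..#..

Derivation:
Hidden generation-0 cells (in order): (1,3), (2,3).
A hidden cell only influences target cells in its own 3x3 neighborhood. Try each of the 2^2 = 4 assignments, step the completed generation 0 forward once under B3/S23, and compare with the target:
  (1,3)=. (2,3)=. -> step gives (1,2)='.' but target has '#' -> reject
  (1,3)=. (2,3)=# -> step reproduces the target at every cell -> ACCEPT
  (1,3)=# (2,3)=. -> step gives (0,2)='#' but target has '.' -> reject
  (1,3)=# (2,3)=# -> step gives (0,2)='#' but target has '.' -> reject
Unique solution: (1,3)=dead, (2,3)=live.
Check: live-neighbor counts of every cell in the completed generation 0:
33200
44311
35533
23442
13342
Applying B3/S23 to generation 0 with these counts gives:
##...
..#..
#..##
.#..#
.##..
which matches the target exactly.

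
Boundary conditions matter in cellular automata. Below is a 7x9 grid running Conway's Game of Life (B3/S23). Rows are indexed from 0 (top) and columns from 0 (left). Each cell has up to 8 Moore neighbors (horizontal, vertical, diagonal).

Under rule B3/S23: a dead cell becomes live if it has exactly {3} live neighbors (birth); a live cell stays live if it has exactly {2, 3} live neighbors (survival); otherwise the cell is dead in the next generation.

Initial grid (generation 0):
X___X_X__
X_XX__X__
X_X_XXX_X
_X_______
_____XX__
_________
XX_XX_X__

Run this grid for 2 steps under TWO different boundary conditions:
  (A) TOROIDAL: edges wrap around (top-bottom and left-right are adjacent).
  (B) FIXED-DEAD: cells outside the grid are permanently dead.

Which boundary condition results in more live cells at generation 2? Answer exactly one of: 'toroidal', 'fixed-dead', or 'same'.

Under TOROIDAL boundary, generation 2:
__X_X_XX_
____X____
__X_X____
XX_XX__X_
_____X___
___XXX___
XX_XX_X__
Population = 21

Under FIXED-DEAD boundary, generation 2:
_XX______
X_X____X_
X_X_X__X_
_X_XX__X_
_____X___
_________
_________
Population = 14

Comparison: toroidal=21, fixed-dead=14 -> toroidal

Answer: toroidal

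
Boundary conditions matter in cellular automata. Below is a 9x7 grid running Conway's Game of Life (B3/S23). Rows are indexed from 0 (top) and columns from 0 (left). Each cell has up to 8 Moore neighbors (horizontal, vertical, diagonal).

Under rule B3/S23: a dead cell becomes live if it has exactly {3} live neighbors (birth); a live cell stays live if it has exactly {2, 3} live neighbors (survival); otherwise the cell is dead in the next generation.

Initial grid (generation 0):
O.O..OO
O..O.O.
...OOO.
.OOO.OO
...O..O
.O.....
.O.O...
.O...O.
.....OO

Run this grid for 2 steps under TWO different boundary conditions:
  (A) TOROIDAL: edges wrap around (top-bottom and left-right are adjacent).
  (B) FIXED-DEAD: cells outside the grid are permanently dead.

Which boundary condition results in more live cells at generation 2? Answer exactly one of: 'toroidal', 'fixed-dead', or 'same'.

Under TOROIDAL boundary, generation 2:
...O...
......O
.......
..O.O..
.O..OO.
..O.OO.
.....O.
..OOOOO
..OOO..
Population = 19

Under FIXED-DEAD boundary, generation 2:
.O.OOO.
OO.OOO.
.O.....
..O.O.O
....OOO
OOO.OO.
.O...O.
.O..O.O
....O.O
Population = 28

Comparison: toroidal=19, fixed-dead=28 -> fixed-dead

Answer: fixed-dead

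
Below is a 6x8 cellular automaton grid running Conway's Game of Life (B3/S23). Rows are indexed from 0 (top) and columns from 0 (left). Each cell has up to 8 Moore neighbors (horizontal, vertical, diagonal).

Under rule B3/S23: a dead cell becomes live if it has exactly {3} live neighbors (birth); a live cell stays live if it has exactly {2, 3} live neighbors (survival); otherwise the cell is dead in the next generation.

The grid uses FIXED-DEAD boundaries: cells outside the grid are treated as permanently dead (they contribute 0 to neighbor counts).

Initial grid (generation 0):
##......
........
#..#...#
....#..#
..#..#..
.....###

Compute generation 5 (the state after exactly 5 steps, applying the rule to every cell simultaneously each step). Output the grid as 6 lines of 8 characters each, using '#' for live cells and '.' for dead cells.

Answer: ........
........
........
...##...
...#..#.
....###.

Derivation:
Simulating step by step:
Generation 0 (given above): 12 live cells
Generation 1: 10 live cells
........
##......
........
...##.#.
....##.#
.....##.
Generation 2: 8 live cells
........
........
........
...##.#.
...#...#
....###.
Generation 3: 7 live cells
........
........
........
...##...
...#...#
....###.
Generation 4: 7 live cells
........
........
........
...##...
...#..#.
....###.
Generation 5: 7 live cells
(generation 5 grid is the final answer)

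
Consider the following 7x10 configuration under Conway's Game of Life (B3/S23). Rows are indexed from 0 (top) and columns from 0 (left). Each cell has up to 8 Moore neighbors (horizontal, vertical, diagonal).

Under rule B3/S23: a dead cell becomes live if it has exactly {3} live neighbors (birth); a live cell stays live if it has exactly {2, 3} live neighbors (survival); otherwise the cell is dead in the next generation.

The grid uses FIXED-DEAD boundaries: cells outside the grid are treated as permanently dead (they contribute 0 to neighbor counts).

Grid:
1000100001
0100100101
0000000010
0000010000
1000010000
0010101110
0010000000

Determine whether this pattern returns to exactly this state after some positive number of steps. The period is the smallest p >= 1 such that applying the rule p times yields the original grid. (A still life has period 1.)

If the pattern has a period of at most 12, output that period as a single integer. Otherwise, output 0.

Answer: 0

Derivation:
Simulating and comparing each generation to the original:
Gen 0 (original, given above): 17 live cells
Gen 1: 13 live cells, differs from original
Gen 2: 13 live cells, differs from original
Gen 3: 14 live cells, differs from original
Gen 4: 12 live cells, differs from original
Gen 5: 9 live cells, differs from original
Gen 6: 7 live cells, differs from original
Gen 7: 7 live cells, differs from original
Gen 8: 7 live cells, differs from original
Gen 9: 7 live cells, differs from original
Gen 10: 7 live cells, differs from original
Gen 11: 7 live cells, differs from original
Gen 12: 7 live cells, differs from original
No period found within 12 steps.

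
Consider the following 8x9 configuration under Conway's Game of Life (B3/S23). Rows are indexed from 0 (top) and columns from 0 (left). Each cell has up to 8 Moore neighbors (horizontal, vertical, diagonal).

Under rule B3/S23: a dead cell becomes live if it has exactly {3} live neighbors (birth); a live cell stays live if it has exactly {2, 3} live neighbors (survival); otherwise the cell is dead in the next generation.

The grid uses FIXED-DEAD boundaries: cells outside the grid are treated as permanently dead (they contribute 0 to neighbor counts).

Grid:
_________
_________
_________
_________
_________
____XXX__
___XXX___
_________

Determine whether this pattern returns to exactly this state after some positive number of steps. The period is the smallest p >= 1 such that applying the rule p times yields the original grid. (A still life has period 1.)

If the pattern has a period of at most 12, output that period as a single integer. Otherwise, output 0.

Simulating and comparing each generation to the original:
Gen 0 (original, given above): 6 live cells
Gen 1: 6 live cells, differs from original
Gen 2: 6 live cells, MATCHES original -> period = 2

Answer: 2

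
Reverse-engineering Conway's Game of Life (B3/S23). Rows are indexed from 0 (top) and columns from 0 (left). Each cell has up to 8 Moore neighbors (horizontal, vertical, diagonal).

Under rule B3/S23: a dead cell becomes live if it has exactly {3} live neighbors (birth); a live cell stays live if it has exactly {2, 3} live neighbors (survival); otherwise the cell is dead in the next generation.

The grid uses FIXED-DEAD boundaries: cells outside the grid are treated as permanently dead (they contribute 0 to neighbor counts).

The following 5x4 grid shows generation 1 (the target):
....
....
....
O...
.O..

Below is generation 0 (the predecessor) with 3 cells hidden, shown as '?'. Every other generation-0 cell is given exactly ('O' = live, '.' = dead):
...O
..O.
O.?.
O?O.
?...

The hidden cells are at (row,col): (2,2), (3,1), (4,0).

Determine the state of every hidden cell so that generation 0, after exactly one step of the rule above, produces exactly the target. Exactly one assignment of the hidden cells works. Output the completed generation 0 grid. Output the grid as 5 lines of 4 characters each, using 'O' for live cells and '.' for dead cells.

Hidden generation-0 cells (in order): (2,2), (3,1), (4,0).
A hidden cell only influences target cells in its own 3x3 neighborhood. Try each of the 2^3 = 8 assignments, step the completed generation 0 forward once under B3/S23, and compare with the target:
  (2,2)=. (3,1)=. (4,0)=. -> step gives (3,0)='.' but target has 'O' -> reject
  (2,2)=. (3,1)=. (4,0)=O -> step reproduces the target at every cell -> ACCEPT
  (2,2)=. (3,1)=O (4,0)=. -> step gives (2,0)='O' but target has '.' -> reject
  (2,2)=. (3,1)=O (4,0)=O -> step gives (2,0)='O' but target has '.' -> reject
  (2,2)=O (3,1)=. (4,0)=. -> step gives (1,1)='O' but target has '.' -> reject
  (2,2)=O (3,1)=. (4,0)=O -> step gives (1,1)='O' but target has '.' -> reject
  (2,2)=O (3,1)=O (4,0)=. -> step gives (1,1)='O' but target has '.' -> reject
  (2,2)=O (3,1)=O (4,0)=O -> step gives (1,1)='O' but target has '.' -> reject
Unique solution: (2,2)=dead, (3,1)=dead, (4,0)=live.
Check: live-neighbor counts of every cell in the completed generation 0:
0121
1212
1422
2401
1311
Applying B3/S23 to generation 0 with these counts gives:
....
....
....
O...
.O..
which matches the target exactly.

Answer: ...O
..O.
O...
O.O.
O...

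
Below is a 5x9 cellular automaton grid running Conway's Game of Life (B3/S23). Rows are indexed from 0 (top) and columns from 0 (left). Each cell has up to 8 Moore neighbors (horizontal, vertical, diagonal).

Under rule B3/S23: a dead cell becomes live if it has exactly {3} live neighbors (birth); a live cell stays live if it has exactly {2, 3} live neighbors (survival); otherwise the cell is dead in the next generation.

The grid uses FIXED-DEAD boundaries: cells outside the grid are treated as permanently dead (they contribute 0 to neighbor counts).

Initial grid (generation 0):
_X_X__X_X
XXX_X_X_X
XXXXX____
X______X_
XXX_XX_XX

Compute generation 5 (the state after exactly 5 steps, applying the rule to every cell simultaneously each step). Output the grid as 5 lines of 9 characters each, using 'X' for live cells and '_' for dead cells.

Simulating step by step:
Generation 0 (given above): 24 live cells
Generation 1: 17 live cells
XX_X_X___
____X____
____XX_X_
_____XXXX
XX____XXX
Generation 2: 9 live cells
____X____
___X__X__
____X__XX
____X____
_____X__X
Generation 3: 12 live cells
_________
___XXX_X_
___XXX_X_
____XX_XX
_________
Generation 4: 8 live cells
____X____
___X_X___
_______X_
___X_X_XX
_________
Generation 5: 7 live cells
(generation 5 grid is the final answer)

Answer: ____X____
____X____
_______XX
______XXX
_________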